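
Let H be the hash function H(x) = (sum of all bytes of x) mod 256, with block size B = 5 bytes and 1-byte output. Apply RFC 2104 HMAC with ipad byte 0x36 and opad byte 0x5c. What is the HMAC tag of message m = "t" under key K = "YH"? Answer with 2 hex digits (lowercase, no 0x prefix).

30

Key "YH" = 59 48 is 2 bytes ≤ B = 5; zero-pad to 5 bytes: K' = 59 48 00 00 00.
K' ⊕ ipad = 6f 7e 36 36 36.  K' ⊕ opad = 05 14 5c 5c 5c.
Inner input = (K'⊕ipad) ∥ m = 6f 7e 36 36 36 ∥ 74.
Inner hash: sum = 111+126+54+54+54+116 = 515; mod 256 = 3 → 03.
Outer input = (K'⊕opad) ∥ inner = 05 14 5c 5c 5c ∥ 03.
Outer hash (tag): sum = 5+20+92+92+92+3 = 304; mod 256 = 48 → 30.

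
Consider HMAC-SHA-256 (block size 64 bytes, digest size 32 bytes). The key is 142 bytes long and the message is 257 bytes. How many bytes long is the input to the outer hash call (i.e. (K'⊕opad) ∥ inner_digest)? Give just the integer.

96

Key is 142 > 64 bytes, so it is hashed to 32 bytes then zero-padded to 64: |K'| = 64.
Outer input = (K'⊕opad) ∥ H(inner) → 64 + 32 = 96 bytes.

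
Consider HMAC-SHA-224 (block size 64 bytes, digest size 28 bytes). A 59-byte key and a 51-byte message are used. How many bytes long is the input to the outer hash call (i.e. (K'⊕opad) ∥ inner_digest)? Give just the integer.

92

Key is 59 ≤ 64 bytes, zero-padded: |K'| = 64.
Outer input = (K'⊕opad) ∥ H(inner) → 64 + 28 = 92 bytes.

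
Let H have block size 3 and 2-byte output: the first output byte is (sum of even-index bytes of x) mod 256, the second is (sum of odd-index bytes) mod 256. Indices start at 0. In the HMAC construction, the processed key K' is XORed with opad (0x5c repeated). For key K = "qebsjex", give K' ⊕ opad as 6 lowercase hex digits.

Key "qebsjex" = 71 65 62 73 6a 65 78 is 7 bytes > B = 3, so hash it first: H(key) = b5 3d, then zero-pad to 3 bytes: K' = b5 3d 00.
XOR each byte with 0x5c: b5⊕5c=e9, 3d⊕5c=61, 00⊕5c=5c.

e9615c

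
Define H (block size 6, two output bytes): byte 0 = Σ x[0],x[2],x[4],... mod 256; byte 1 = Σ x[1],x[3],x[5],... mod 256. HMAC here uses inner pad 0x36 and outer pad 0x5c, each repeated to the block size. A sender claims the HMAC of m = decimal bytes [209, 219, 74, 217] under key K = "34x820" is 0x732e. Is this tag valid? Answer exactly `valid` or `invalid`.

invalid

Key "34x820" = 33 34 78 38 32 30 is exactly B = 6 bytes: K' = 33 34 78 38 32 30.
K' ⊕ ipad = 05 02 4e 0e 04 06; K' ⊕ opad = 6f 68 24 64 6e 6c.
Inner hash: even-index sum = 370 mod 256 = 114; odd-index sum = 458 mod 256 = 202 → 72 ca.
Outer hash (recomputed tag): even-index sum = 371 mod 256 = 115; odd-index sum = 514 mod 256 = 2 → 73 02.
Recomputed tag = 7302; claimed = 732e → mismatch.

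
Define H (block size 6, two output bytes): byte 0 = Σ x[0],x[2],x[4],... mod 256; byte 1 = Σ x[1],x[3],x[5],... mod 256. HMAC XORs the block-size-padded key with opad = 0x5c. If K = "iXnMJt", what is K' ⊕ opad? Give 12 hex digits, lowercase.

350432111628

Key "iXnMJt" = 69 58 6e 4d 4a 74 is exactly B = 6 bytes: K' = 69 58 6e 4d 4a 74.
XOR each byte with 0x5c: 69⊕5c=35, 58⊕5c=04, 6e⊕5c=32, 4d⊕5c=11, 4a⊕5c=16, 74⊕5c=28.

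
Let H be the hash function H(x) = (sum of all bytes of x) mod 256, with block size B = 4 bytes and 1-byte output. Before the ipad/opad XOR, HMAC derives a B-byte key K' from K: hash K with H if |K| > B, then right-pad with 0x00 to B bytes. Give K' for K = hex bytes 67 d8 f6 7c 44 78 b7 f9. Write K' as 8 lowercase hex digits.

1d000000

|K| = 8 > B = 4, so first hash the key.
H(K): sum = 103+216+246+124+68+120+183+249 = 1309; mod 256 = 29 → 1d.
Zero-pad H(K) = 1d to 4 bytes: K' = 1d 00 00 00.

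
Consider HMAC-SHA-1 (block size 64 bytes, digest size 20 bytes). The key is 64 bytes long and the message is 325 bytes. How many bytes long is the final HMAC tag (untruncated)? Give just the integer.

20

The tag is one SHA-1 digest: 20 bytes.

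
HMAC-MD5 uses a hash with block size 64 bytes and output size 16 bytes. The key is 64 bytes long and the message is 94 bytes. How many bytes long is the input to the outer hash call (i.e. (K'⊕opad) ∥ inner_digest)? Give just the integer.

80

Key is 64 ≤ 64 bytes, zero-padded: |K'| = 64.
Outer input = (K'⊕opad) ∥ H(inner) → 64 + 16 = 80 bytes.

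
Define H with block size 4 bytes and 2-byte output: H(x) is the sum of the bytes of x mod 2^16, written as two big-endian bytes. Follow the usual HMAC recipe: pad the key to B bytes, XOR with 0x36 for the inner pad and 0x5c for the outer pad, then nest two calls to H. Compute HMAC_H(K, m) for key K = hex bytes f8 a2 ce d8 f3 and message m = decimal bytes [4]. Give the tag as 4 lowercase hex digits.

Key hex bytes f8 a2 ce d8 f3 is 5 bytes > B = 4, so hash it first: H(key) = 04 33, then zero-pad to 4 bytes: K' = 04 33 00 00.
K' ⊕ ipad = 32 05 36 36.  K' ⊕ opad = 58 6f 5c 5c.
Inner input = (K'⊕ipad) ∥ m = 32 05 36 36 ∥ 04.
Inner hash: sum = 50+5+54+54+4 = 167 → 00 a7.
Outer input = (K'⊕opad) ∥ inner = 58 6f 5c 5c ∥ 00 a7.
Outer hash (tag): sum = 88+111+92+92+0+167 = 550 → 02 26.

0226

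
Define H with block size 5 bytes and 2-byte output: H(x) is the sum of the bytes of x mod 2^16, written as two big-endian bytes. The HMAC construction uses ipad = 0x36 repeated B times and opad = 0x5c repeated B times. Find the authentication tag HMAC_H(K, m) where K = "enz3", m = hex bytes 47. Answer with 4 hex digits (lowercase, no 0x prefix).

01d6

Key "enz3" = 65 6e 7a 33 is 4 bytes ≤ B = 5; zero-pad to 5 bytes: K' = 65 6e 7a 33 00.
K' ⊕ ipad = 53 58 4c 05 36.  K' ⊕ opad = 39 32 26 6f 5c.
Inner input = (K'⊕ipad) ∥ m = 53 58 4c 05 36 ∥ 47.
Inner hash: sum = 83+88+76+5+54+71 = 377 → 01 79.
Outer input = (K'⊕opad) ∥ inner = 39 32 26 6f 5c ∥ 01 79.
Outer hash (tag): sum = 57+50+38+111+92+1+121 = 470 → 01 d6.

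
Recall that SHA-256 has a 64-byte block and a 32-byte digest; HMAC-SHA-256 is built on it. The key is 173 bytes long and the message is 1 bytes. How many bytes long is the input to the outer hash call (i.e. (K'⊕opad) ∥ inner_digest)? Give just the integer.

Key is 173 > 64 bytes, so it is hashed to 32 bytes then zero-padded to 64: |K'| = 64.
Outer input = (K'⊕opad) ∥ H(inner) → 64 + 32 = 96 bytes.

96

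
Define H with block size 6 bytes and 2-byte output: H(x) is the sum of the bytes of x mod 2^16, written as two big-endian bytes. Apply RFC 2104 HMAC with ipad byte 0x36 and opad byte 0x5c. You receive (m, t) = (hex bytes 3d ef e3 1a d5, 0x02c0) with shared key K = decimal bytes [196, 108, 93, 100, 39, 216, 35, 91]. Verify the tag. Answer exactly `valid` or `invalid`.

invalid

Key decimal bytes [196, 108, 93, 100, 39, 216, 35, 91] = c4 6c 5d 64 27 d8 23 5b is 8 bytes > B = 6, so hash it first: H(key) = 03 6e, then zero-pad to 6 bytes: K' = 03 6e 00 00 00 00.
K' ⊕ ipad = 35 58 36 36 36 36; K' ⊕ opad = 5f 32 5c 5c 5c 5c.
Inner hash: sum = 53+88+54+54+54+54+61+239+227+26+213 = 1123 → 04 63.
Outer hash (recomputed tag): sum = 95+50+92+92+92+92+4+99 = 616 → 02 68.
Recomputed tag = 0268; claimed = 02c0 → mismatch.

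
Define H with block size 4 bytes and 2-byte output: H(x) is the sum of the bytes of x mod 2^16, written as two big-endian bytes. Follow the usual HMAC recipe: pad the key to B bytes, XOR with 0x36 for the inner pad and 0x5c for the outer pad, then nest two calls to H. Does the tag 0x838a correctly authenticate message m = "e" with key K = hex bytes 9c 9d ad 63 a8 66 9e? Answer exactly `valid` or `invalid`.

invalid

Key hex bytes 9c 9d ad 63 a8 66 9e is 7 bytes > B = 4, so hash it first: H(key) = 03 f5, then zero-pad to 4 bytes: K' = 03 f5 00 00.
K' ⊕ ipad = 35 c3 36 36; K' ⊕ opad = 5f a9 5c 5c.
Inner hash: sum = 53+195+54+54+101 = 457 → 01 c9.
Outer hash (recomputed tag): sum = 95+169+92+92+1+201 = 650 → 02 8a.
Recomputed tag = 028a; claimed = 838a → mismatch.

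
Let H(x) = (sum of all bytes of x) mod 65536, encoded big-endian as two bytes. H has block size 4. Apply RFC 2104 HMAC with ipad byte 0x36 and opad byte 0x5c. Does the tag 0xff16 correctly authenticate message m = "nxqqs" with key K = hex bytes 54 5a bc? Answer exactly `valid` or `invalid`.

invalid

Key hex bytes 54 5a bc is 3 bytes ≤ B = 4; zero-pad to 4 bytes: K' = 54 5a bc 00.
K' ⊕ ipad = 62 6c 8a 36; K' ⊕ opad = 08 06 e0 5c.
Inner hash: sum = 98+108+138+54+110+120+113+113+115 = 969 → 03 c9.
Outer hash (recomputed tag): sum = 8+6+224+92+3+201 = 534 → 02 16.
Recomputed tag = 0216; claimed = ff16 → mismatch.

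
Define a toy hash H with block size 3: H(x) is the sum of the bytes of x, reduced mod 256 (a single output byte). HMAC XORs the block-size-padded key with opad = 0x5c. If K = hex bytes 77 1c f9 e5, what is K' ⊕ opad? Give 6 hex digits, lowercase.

Key hex bytes 77 1c f9 e5 is 4 bytes > B = 3, so hash it first: H(key) = 71, then zero-pad to 3 bytes: K' = 71 00 00.
XOR each byte with 0x5c: 71⊕5c=2d, 00⊕5c=5c, 00⊕5c=5c.

2d5c5c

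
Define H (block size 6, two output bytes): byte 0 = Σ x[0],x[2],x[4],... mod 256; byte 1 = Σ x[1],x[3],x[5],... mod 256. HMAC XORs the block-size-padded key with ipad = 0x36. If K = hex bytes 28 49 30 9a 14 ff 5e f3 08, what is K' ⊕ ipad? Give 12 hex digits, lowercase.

e4e336363636

Key hex bytes 28 49 30 9a 14 ff 5e f3 08 is 9 bytes > B = 6, so hash it first: H(key) = d2 d5, then zero-pad to 6 bytes: K' = d2 d5 00 00 00 00.
XOR each byte with 0x36: d2⊕36=e4, d5⊕36=e3, 00⊕36=36, 00⊕36=36, 00⊕36=36, 00⊕36=36.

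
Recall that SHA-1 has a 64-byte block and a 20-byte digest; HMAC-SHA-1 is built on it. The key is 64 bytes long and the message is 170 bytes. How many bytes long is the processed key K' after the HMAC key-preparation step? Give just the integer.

64

Key is 64 ≤ 64 bytes, zero-padded: |K'| = 64.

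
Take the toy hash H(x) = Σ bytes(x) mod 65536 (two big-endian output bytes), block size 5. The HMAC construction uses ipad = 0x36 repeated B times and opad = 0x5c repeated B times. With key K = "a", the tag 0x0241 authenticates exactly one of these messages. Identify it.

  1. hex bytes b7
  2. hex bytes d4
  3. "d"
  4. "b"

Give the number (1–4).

Key "a" = 61 is 1 byte ≤ B = 5; zero-pad to 5 bytes: K' = 61 00 00 00 00.
K' ⊕ ipad = 57 36 36 36 36; K' ⊕ opad = 3d 5c 5c 5c 5c.
m1: inner = H(57 36 36 36 36 b7) = 01 e6; tag = H(3d 5c 5c 5c 5c 01 e6) = 0294
m2: inner = H(57 36 36 36 36 d4) = 02 03; tag = H(3d 5c 5c 5c 5c 02 03) = 01b2
m3: inner = H(57 36 36 36 36 64) = 01 93; tag = H(3d 5c 5c 5c 5c 01 93) = 0241 ← matches
m4: inner = H(57 36 36 36 36 62) = 01 91; tag = H(3d 5c 5c 5c 5c 01 91) = 023f

3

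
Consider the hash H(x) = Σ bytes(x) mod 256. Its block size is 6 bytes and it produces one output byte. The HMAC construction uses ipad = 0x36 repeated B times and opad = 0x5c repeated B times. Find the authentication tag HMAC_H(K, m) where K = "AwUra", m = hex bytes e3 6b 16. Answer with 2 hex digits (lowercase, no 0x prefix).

68

Key "AwUra" = 41 77 55 72 61 is 5 bytes ≤ B = 6; zero-pad to 6 bytes: K' = 41 77 55 72 61 00.
K' ⊕ ipad = 77 41 63 44 57 36.  K' ⊕ opad = 1d 2b 09 2e 3d 5c.
Inner input = (K'⊕ipad) ∥ m = 77 41 63 44 57 36 ∥ e3 6b 16.
Inner hash: sum = 119+65+99+68+87+54+227+107+22 = 848; mod 256 = 80 → 50.
Outer input = (K'⊕opad) ∥ inner = 1d 2b 09 2e 3d 5c ∥ 50.
Outer hash (tag): sum = 29+43+9+46+61+92+80 = 360; mod 256 = 104 → 68.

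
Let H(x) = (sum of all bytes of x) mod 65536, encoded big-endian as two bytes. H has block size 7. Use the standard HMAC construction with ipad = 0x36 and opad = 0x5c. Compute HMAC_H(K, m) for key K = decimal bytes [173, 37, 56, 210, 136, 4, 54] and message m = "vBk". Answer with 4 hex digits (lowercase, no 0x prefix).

Key decimal bytes [173, 37, 56, 210, 136, 4, 54] = ad 25 38 d2 88 04 36 is exactly B = 7 bytes: K' = ad 25 38 d2 88 04 36.
K' ⊕ ipad = 9b 13 0e e4 be 32 00.  K' ⊕ opad = f1 79 64 8e d4 58 6a.
Inner input = (K'⊕ipad) ∥ m = 9b 13 0e e4 be 32 00 ∥ 76 42 6b.
Inner hash: sum = 155+19+14+228+190+50+0+118+66+107 = 947 → 03 b3.
Outer input = (K'⊕opad) ∥ inner = f1 79 64 8e d4 58 6a ∥ 03 b3.
Outer hash (tag): sum = 241+121+100+142+212+88+106+3+179 = 1192 → 04 a8.

04a8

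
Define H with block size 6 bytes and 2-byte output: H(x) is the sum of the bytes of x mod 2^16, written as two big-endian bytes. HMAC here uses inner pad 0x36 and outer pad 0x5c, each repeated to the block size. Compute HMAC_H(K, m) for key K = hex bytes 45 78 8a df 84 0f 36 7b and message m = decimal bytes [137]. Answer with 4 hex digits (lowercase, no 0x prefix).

Key hex bytes 45 78 8a df 84 0f 36 7b is 8 bytes > B = 6, so hash it first: H(key) = 03 6a, then zero-pad to 6 bytes: K' = 03 6a 00 00 00 00.
K' ⊕ ipad = 35 5c 36 36 36 36.  K' ⊕ opad = 5f 36 5c 5c 5c 5c.
Inner input = (K'⊕ipad) ∥ m = 35 5c 36 36 36 36 ∥ 89.
Inner hash: sum = 53+92+54+54+54+54+137 = 498 → 01 f2.
Outer input = (K'⊕opad) ∥ inner = 5f 36 5c 5c 5c 5c ∥ 01 f2.
Outer hash (tag): sum = 95+54+92+92+92+92+1+242 = 760 → 02 f8.

02f8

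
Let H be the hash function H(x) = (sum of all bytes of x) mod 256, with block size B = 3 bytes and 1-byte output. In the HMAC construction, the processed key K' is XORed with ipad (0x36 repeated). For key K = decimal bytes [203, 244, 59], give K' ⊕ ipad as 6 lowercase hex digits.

fdc20d

Key decimal bytes [203, 244, 59] = cb f4 3b is exactly B = 3 bytes: K' = cb f4 3b.
XOR each byte with 0x36: cb⊕36=fd, f4⊕36=c2, 3b⊕36=0d.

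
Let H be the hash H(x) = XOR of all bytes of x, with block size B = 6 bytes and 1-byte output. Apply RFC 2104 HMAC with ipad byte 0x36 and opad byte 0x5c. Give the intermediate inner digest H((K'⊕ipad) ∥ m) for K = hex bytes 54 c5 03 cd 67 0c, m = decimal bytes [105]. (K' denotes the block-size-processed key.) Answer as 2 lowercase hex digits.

Key hex bytes 54 c5 03 cd 67 0c is exactly B = 6 bytes: K' = 54 c5 03 cd 67 0c.
K' ⊕ ipad = 62 f3 35 fb 51 3a.
Inner input = 62 f3 35 fb 51 3a ∥ 69.
Inner hash: XOR 62⊕f3⊕35⊕fb⊕51⊕3a⊕69 = 5d.

5d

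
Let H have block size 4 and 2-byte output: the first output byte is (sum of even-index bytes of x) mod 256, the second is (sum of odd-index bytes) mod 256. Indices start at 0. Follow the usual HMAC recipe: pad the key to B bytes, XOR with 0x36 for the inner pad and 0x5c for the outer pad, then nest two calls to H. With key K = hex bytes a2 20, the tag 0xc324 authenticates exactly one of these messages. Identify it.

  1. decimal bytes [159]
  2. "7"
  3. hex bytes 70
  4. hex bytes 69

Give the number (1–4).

1

Key hex bytes a2 20 is 2 bytes ≤ B = 4; zero-pad to 4 bytes: K' = a2 20 00 00.
K' ⊕ ipad = 94 16 36 36; K' ⊕ opad = fe 7c 5c 5c.
m1: inner = H(94 16 36 36 9f) = 69 4c; tag = H(fe 7c 5c 5c 69 4c) = c324 ← matches
m2: inner = H(94 16 36 36 37) = 01 4c; tag = H(fe 7c 5c 5c 01 4c) = 5b24
m3: inner = H(94 16 36 36 70) = 3a 4c; tag = H(fe 7c 5c 5c 3a 4c) = 9424
m4: inner = H(94 16 36 36 69) = 33 4c; tag = H(fe 7c 5c 5c 33 4c) = 8d24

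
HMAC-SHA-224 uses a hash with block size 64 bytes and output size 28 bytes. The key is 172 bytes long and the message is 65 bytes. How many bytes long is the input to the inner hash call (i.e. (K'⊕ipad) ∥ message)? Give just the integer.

Key is 172 > 64 bytes, so it is hashed to 28 bytes then zero-padded to 64: |K'| = 64.
Inner input = (K'⊕ipad) ∥ m → 64 + 65 = 129 bytes.

129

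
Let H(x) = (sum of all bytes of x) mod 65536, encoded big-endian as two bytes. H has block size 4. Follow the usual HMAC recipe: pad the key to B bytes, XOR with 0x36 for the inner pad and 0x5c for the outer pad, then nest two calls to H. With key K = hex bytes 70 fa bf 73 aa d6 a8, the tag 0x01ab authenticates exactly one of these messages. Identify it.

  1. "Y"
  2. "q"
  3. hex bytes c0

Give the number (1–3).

2

Key hex bytes 70 fa bf 73 aa d6 a8 is 7 bytes > B = 4, so hash it first: H(key) = 04 c4, then zero-pad to 4 bytes: K' = 04 c4 00 00.
K' ⊕ ipad = 32 f2 36 36; K' ⊕ opad = 58 98 5c 5c.
m1: inner = H(32 f2 36 36 59) = 01 e9; tag = H(58 98 5c 5c 01 e9) = 0292
m2: inner = H(32 f2 36 36 71) = 02 01; tag = H(58 98 5c 5c 02 01) = 01ab ← matches
m3: inner = H(32 f2 36 36 c0) = 02 50; tag = H(58 98 5c 5c 02 50) = 01fa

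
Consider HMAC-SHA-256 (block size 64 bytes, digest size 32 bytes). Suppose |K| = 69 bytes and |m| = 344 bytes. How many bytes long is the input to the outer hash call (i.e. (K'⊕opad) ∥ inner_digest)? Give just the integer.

Key is 69 > 64 bytes, so it is hashed to 32 bytes then zero-padded to 64: |K'| = 64.
Outer input = (K'⊕opad) ∥ H(inner) → 64 + 32 = 96 bytes.

96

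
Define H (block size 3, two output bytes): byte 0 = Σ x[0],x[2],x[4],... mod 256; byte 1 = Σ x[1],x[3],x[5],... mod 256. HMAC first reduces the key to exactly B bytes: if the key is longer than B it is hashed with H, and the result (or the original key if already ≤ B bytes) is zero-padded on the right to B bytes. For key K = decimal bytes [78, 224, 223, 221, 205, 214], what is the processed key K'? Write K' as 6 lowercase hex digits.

|K| = 6 > B = 3, so first hash the key.
H(K): even-index sum = 506 mod 256 = 250; odd-index sum = 659 mod 256 = 147 → fa 93.
Zero-pad H(K) = fa 93 to 3 bytes: K' = fa 93 00.

fa9300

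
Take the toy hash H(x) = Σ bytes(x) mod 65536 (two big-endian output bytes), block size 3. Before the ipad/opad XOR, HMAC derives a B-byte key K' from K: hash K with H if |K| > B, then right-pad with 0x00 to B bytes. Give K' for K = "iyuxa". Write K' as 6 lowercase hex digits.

|K| = 5 > B = 3, so first hash the key.
H(K): sum = 105+121+117+120+97 = 560 → 02 30.
Zero-pad H(K) = 02 30 to 3 bytes: K' = 02 30 00.

023000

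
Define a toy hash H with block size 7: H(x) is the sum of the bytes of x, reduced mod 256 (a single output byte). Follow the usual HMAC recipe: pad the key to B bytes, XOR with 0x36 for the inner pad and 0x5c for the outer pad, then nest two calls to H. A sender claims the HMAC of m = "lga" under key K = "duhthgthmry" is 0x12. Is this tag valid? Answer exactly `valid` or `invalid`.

Key "duhthgthmry" = 64 75 68 74 68 67 74 68 6d 72 79 is 11 bytes > B = 7, so hash it first: H(key) = b8, then zero-pad to 7 bytes: K' = b8 00 00 00 00 00 00.
K' ⊕ ipad = 8e 36 36 36 36 36 36; K' ⊕ opad = e4 5c 5c 5c 5c 5c 5c.
Inner hash: sum = 142+54+54+54+54+54+54+108+103+97 = 774; mod 256 = 6 → 06.
Outer hash (recomputed tag): sum = 228+92+92+92+92+92+92+6 = 786; mod 256 = 18 → 12.
Recomputed tag = 12; claimed = 12 → match.

valid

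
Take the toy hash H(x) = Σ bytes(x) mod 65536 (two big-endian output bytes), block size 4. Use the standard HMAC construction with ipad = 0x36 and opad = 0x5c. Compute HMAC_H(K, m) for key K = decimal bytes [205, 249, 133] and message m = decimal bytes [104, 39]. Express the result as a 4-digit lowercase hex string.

02b0

Key decimal bytes [205, 249, 133] = cd f9 85 is 3 bytes ≤ B = 4; zero-pad to 4 bytes: K' = cd f9 85 00.
K' ⊕ ipad = fb cf b3 36.  K' ⊕ opad = 91 a5 d9 5c.
Inner input = (K'⊕ipad) ∥ m = fb cf b3 36 ∥ 68 27.
Inner hash: sum = 251+207+179+54+104+39 = 834 → 03 42.
Outer input = (K'⊕opad) ∥ inner = 91 a5 d9 5c ∥ 03 42.
Outer hash (tag): sum = 145+165+217+92+3+66 = 688 → 02 b0.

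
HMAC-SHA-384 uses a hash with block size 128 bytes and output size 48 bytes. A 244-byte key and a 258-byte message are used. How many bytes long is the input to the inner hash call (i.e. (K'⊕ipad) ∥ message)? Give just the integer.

Key is 244 > 128 bytes, so it is hashed to 48 bytes then zero-padded to 128: |K'| = 128.
Inner input = (K'⊕ipad) ∥ m → 128 + 258 = 386 bytes.

386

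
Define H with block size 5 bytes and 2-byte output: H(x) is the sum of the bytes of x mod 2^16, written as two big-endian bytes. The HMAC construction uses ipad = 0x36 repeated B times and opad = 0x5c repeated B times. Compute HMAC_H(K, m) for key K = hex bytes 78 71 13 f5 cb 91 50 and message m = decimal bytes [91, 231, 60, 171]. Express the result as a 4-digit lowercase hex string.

Key hex bytes 78 71 13 f5 cb 91 50 is 7 bytes > B = 5, so hash it first: H(key) = 03 9d, then zero-pad to 5 bytes: K' = 03 9d 00 00 00.
K' ⊕ ipad = 35 ab 36 36 36.  K' ⊕ opad = 5f c1 5c 5c 5c.
Inner input = (K'⊕ipad) ∥ m = 35 ab 36 36 36 ∥ 5b e7 3c ab.
Inner hash: sum = 53+171+54+54+54+91+231+60+171 = 939 → 03 ab.
Outer input = (K'⊕opad) ∥ inner = 5f c1 5c 5c 5c ∥ 03 ab.
Outer hash (tag): sum = 95+193+92+92+92+3+171 = 738 → 02 e2.

02e2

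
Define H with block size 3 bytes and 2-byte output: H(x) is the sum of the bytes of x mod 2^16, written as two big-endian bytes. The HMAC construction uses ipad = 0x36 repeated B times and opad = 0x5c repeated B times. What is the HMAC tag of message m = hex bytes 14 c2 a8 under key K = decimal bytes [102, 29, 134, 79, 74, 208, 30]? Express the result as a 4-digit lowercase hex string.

Key decimal bytes [102, 29, 134, 79, 74, 208, 30] = 66 1d 86 4f 4a d0 1e is 7 bytes > B = 3, so hash it first: H(key) = 02 90, then zero-pad to 3 bytes: K' = 02 90 00.
K' ⊕ ipad = 34 a6 36.  K' ⊕ opad = 5e cc 5c.
Inner input = (K'⊕ipad) ∥ m = 34 a6 36 ∥ 14 c2 a8.
Inner hash: sum = 52+166+54+20+194+168 = 654 → 02 8e.
Outer input = (K'⊕opad) ∥ inner = 5e cc 5c ∥ 02 8e.
Outer hash (tag): sum = 94+204+92+2+142 = 534 → 02 16.

0216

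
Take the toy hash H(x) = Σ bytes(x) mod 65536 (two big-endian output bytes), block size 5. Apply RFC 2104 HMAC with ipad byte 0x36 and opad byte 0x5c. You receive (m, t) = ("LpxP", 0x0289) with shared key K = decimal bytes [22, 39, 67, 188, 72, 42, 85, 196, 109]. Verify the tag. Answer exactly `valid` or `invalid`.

invalid

Key decimal bytes [22, 39, 67, 188, 72, 42, 85, 196, 109] = 16 27 43 bc 48 2a 55 c4 6d is 9 bytes > B = 5, so hash it first: H(key) = 03 34, then zero-pad to 5 bytes: K' = 03 34 00 00 00.
K' ⊕ ipad = 35 02 36 36 36; K' ⊕ opad = 5f 68 5c 5c 5c.
Inner hash: sum = 53+2+54+54+54+76+112+120+80 = 605 → 02 5d.
Outer hash (recomputed tag): sum = 95+104+92+92+92+2+93 = 570 → 02 3a.
Recomputed tag = 023a; claimed = 0289 → mismatch.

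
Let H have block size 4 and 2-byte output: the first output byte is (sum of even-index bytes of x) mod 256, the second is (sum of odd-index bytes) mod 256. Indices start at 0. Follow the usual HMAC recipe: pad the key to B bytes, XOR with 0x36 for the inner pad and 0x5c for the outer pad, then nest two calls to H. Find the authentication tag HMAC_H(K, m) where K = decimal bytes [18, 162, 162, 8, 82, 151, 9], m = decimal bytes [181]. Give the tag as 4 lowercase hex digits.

Key decimal bytes [18, 162, 162, 8, 82, 151, 9] = 12 a2 a2 08 52 97 09 is 7 bytes > B = 4, so hash it first: H(key) = 0f 41, then zero-pad to 4 bytes: K' = 0f 41 00 00.
K' ⊕ ipad = 39 77 36 36.  K' ⊕ opad = 53 1d 5c 5c.
Inner input = (K'⊕ipad) ∥ m = 39 77 36 36 ∥ b5.
Inner hash: even-index sum = 292 mod 256 = 36; odd-index sum = 173 mod 256 = 173 → 24 ad.
Outer input = (K'⊕opad) ∥ inner = 53 1d 5c 5c ∥ 24 ad.
Outer hash (tag): even-index sum = 211 mod 256 = 211; odd-index sum = 294 mod 256 = 38 → d3 26.

d326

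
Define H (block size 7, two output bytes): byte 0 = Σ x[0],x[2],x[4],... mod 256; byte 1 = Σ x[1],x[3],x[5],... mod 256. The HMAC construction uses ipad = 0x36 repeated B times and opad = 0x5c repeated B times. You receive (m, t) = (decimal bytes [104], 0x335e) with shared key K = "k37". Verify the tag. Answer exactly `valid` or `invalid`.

invalid

Key "k37" = 6b 33 37 is 3 bytes ≤ B = 7; zero-pad to 7 bytes: K' = 6b 33 37 00 00 00 00.
K' ⊕ ipad = 5d 05 01 36 36 36 36; K' ⊕ opad = 37 6f 6b 5c 5c 5c 5c.
Inner hash: even-index sum = 202 mod 256 = 202; odd-index sum = 217 mod 256 = 217 → ca d9.
Outer hash (recomputed tag): even-index sum = 563 mod 256 = 51; odd-index sum = 497 mod 256 = 241 → 33 f1.
Recomputed tag = 33f1; claimed = 335e → mismatch.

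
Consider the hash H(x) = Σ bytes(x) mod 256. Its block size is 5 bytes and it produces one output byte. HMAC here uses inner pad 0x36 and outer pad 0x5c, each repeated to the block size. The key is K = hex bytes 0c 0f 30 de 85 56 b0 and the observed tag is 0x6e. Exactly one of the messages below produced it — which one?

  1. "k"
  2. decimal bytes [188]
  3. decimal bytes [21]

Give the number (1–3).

2

Key hex bytes 0c 0f 30 de 85 56 b0 is 7 bytes > B = 5, so hash it first: H(key) = b4, then zero-pad to 5 bytes: K' = b4 00 00 00 00.
K' ⊕ ipad = 82 36 36 36 36; K' ⊕ opad = e8 5c 5c 5c 5c.
m1: inner = H(82 36 36 36 36 6b) = c5; tag = H(e8 5c 5c 5c 5c c5) = 1d
m2: inner = H(82 36 36 36 36 bc) = 16; tag = H(e8 5c 5c 5c 5c 16) = 6e ← matches
m3: inner = H(82 36 36 36 36 15) = 6f; tag = H(e8 5c 5c 5c 5c 6f) = c7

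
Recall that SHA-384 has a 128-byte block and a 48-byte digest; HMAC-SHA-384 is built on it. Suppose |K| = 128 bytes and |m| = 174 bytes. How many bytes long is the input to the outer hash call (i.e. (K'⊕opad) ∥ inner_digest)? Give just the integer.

Key is 128 ≤ 128 bytes, zero-padded: |K'| = 128.
Outer input = (K'⊕opad) ∥ H(inner) → 128 + 48 = 176 bytes.

176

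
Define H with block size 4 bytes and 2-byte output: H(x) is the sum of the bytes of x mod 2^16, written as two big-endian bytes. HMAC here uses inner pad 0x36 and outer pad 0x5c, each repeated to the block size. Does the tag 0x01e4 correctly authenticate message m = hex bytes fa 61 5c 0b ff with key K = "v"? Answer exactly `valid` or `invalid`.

valid

Key "v" = 76 is 1 byte ≤ B = 4; zero-pad to 4 bytes: K' = 76 00 00 00.
K' ⊕ ipad = 40 36 36 36; K' ⊕ opad = 2a 5c 5c 5c.
Inner hash: sum = 64+54+54+54+250+97+92+11+255 = 931 → 03 a3.
Outer hash (recomputed tag): sum = 42+92+92+92+3+163 = 484 → 01 e4.
Recomputed tag = 01e4; claimed = 01e4 → match.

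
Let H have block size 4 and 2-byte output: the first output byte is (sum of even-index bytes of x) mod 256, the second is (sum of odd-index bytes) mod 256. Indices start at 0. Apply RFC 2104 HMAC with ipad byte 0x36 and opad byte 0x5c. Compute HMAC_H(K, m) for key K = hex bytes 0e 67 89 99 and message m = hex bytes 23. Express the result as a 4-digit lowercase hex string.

4100

Key hex bytes 0e 67 89 99 is exactly B = 4 bytes: K' = 0e 67 89 99.
K' ⊕ ipad = 38 51 bf af.  K' ⊕ opad = 52 3b d5 c5.
Inner input = (K'⊕ipad) ∥ m = 38 51 bf af ∥ 23.
Inner hash: even-index sum = 282 mod 256 = 26; odd-index sum = 256 mod 256 = 0 → 1a 00.
Outer input = (K'⊕opad) ∥ inner = 52 3b d5 c5 ∥ 1a 00.
Outer hash (tag): even-index sum = 321 mod 256 = 65; odd-index sum = 256 mod 256 = 0 → 41 00.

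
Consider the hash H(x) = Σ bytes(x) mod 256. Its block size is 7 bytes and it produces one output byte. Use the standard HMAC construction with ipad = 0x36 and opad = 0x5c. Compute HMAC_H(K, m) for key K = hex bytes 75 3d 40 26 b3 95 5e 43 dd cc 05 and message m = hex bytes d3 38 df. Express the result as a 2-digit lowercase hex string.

e2

Key hex bytes 75 3d 40 26 b3 95 5e 43 dd cc 05 is 11 bytes > B = 7, so hash it first: H(key) = af, then zero-pad to 7 bytes: K' = af 00 00 00 00 00 00.
K' ⊕ ipad = 99 36 36 36 36 36 36.  K' ⊕ opad = f3 5c 5c 5c 5c 5c 5c.
Inner input = (K'⊕ipad) ∥ m = 99 36 36 36 36 36 36 ∥ d3 38 df.
Inner hash: sum = 153+54+54+54+54+54+54+211+56+223 = 967; mod 256 = 199 → c7.
Outer input = (K'⊕opad) ∥ inner = f3 5c 5c 5c 5c 5c 5c ∥ c7.
Outer hash (tag): sum = 243+92+92+92+92+92+92+199 = 994; mod 256 = 226 → e2.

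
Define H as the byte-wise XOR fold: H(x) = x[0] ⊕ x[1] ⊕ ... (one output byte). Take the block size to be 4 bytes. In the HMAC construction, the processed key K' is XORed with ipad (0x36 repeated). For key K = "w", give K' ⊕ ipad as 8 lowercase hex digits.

41363636

Key "w" = 77 is 1 byte ≤ B = 4; zero-pad to 4 bytes: K' = 77 00 00 00.
XOR each byte with 0x36: 77⊕36=41, 00⊕36=36, 00⊕36=36, 00⊕36=36.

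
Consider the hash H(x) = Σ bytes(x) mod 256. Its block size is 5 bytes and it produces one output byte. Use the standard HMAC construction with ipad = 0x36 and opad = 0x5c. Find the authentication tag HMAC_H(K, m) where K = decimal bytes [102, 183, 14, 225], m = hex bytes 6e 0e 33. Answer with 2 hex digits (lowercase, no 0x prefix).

55

Key decimal bytes [102, 183, 14, 225] = 66 b7 0e e1 is 4 bytes ≤ B = 5; zero-pad to 5 bytes: K' = 66 b7 0e e1 00.
K' ⊕ ipad = 50 81 38 d7 36.  K' ⊕ opad = 3a eb 52 bd 5c.
Inner input = (K'⊕ipad) ∥ m = 50 81 38 d7 36 ∥ 6e 0e 33.
Inner hash: sum = 80+129+56+215+54+110+14+51 = 709; mod 256 = 197 → c5.
Outer input = (K'⊕opad) ∥ inner = 3a eb 52 bd 5c ∥ c5.
Outer hash (tag): sum = 58+235+82+189+92+197 = 853; mod 256 = 85 → 55.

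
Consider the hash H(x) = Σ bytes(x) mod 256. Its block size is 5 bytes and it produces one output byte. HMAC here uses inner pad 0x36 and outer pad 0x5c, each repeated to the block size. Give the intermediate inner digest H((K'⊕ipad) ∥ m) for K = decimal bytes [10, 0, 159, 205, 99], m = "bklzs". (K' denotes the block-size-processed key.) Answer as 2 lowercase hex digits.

91

Key decimal bytes [10, 0, 159, 205, 99] = 0a 00 9f cd 63 is exactly B = 5 bytes: K' = 0a 00 9f cd 63.
K' ⊕ ipad = 3c 36 a9 fb 55.
Inner input = 3c 36 a9 fb 55 ∥ 62 6b 6c 7a 73.
Inner hash: sum = 60+54+169+251+85+98+107+108+122+115 = 1169; mod 256 = 145 → 91.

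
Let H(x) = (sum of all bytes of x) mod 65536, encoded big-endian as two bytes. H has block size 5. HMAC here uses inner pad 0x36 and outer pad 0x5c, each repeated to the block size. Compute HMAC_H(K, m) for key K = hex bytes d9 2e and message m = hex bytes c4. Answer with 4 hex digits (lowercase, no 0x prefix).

027a

Key hex bytes d9 2e is 2 bytes ≤ B = 5; zero-pad to 5 bytes: K' = d9 2e 00 00 00.
K' ⊕ ipad = ef 18 36 36 36.  K' ⊕ opad = 85 72 5c 5c 5c.
Inner input = (K'⊕ipad) ∥ m = ef 18 36 36 36 ∥ c4.
Inner hash: sum = 239+24+54+54+54+196 = 621 → 02 6d.
Outer input = (K'⊕opad) ∥ inner = 85 72 5c 5c 5c ∥ 02 6d.
Outer hash (tag): sum = 133+114+92+92+92+2+109 = 634 → 02 7a.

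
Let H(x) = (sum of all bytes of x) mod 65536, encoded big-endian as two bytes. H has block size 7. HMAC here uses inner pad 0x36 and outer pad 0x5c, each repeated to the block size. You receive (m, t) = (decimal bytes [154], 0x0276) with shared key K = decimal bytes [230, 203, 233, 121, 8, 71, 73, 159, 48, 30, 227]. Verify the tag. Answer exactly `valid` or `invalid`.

Key decimal bytes [230, 203, 233, 121, 8, 71, 73, 159, 48, 30, 227] = e6 cb e9 79 08 47 49 9f 30 1e e3 is 11 bytes > B = 7, so hash it first: H(key) = 05 7b, then zero-pad to 7 bytes: K' = 05 7b 00 00 00 00 00.
K' ⊕ ipad = 33 4d 36 36 36 36 36; K' ⊕ opad = 59 27 5c 5c 5c 5c 5c.
Inner hash: sum = 51+77+54+54+54+54+54+154 = 552 → 02 28.
Outer hash (recomputed tag): sum = 89+39+92+92+92+92+92+2+40 = 630 → 02 76.
Recomputed tag = 0276; claimed = 0276 → match.

valid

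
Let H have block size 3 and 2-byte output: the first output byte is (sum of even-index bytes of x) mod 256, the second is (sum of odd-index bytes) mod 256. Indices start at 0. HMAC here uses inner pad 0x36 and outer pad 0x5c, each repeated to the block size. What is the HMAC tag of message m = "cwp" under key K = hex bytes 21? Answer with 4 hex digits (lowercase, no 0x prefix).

Key hex bytes 21 is 1 byte ≤ B = 3; zero-pad to 3 bytes: K' = 21 00 00.
K' ⊕ ipad = 17 36 36.  K' ⊕ opad = 7d 5c 5c.
Inner input = (K'⊕ipad) ∥ m = 17 36 36 ∥ 63 77 70.
Inner hash: even-index sum = 196 mod 256 = 196; odd-index sum = 265 mod 256 = 9 → c4 09.
Outer input = (K'⊕opad) ∥ inner = 7d 5c 5c ∥ c4 09.
Outer hash (tag): even-index sum = 226 mod 256 = 226; odd-index sum = 288 mod 256 = 32 → e2 20.

e220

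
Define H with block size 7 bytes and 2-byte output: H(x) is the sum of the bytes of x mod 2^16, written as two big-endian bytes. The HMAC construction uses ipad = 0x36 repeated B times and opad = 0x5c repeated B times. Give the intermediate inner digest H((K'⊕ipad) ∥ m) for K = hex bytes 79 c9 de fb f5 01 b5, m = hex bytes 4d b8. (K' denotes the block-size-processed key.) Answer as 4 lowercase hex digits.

Key hex bytes 79 c9 de fb f5 01 b5 is exactly B = 7 bytes: K' = 79 c9 de fb f5 01 b5.
K' ⊕ ipad = 4f ff e8 cd c3 37 83.
Inner input = 4f ff e8 cd c3 37 83 ∥ 4d b8.
Inner hash: sum = 79+255+232+205+195+55+131+77+184 = 1413 → 05 85.

0585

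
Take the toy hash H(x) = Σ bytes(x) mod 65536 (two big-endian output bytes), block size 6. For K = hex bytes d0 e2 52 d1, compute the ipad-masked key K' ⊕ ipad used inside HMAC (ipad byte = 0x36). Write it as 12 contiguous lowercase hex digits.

Key hex bytes d0 e2 52 d1 is 4 bytes ≤ B = 6; zero-pad to 6 bytes: K' = d0 e2 52 d1 00 00.
XOR each byte with 0x36: d0⊕36=e6, e2⊕36=d4, 52⊕36=64, d1⊕36=e7, 00⊕36=36, 00⊕36=36.

e6d464e73636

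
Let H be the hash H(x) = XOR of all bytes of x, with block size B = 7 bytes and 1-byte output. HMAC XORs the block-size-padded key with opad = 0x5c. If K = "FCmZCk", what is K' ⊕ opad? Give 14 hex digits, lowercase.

Key "FCmZCk" = 46 43 6d 5a 43 6b is 6 bytes ≤ B = 7; zero-pad to 7 bytes: K' = 46 43 6d 5a 43 6b 00.
XOR each byte with 0x5c: 46⊕5c=1a, 43⊕5c=1f, 6d⊕5c=31, 5a⊕5c=06, 43⊕5c=1f, 6b⊕5c=37, 00⊕5c=5c.

1a1f31061f375c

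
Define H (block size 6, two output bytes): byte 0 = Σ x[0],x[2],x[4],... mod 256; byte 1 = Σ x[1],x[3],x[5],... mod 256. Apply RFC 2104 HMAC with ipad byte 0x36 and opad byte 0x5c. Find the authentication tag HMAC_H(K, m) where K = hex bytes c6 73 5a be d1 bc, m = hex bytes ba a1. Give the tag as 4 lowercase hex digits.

Key hex bytes c6 73 5a be d1 bc is exactly B = 6 bytes: K' = c6 73 5a be d1 bc.
K' ⊕ ipad = f0 45 6c 88 e7 8a.  K' ⊕ opad = 9a 2f 06 e2 8d e0.
Inner input = (K'⊕ipad) ∥ m = f0 45 6c 88 e7 8a ∥ ba a1.
Inner hash: even-index sum = 765 mod 256 = 253; odd-index sum = 504 mod 256 = 248 → fd f8.
Outer input = (K'⊕opad) ∥ inner = 9a 2f 06 e2 8d e0 ∥ fd f8.
Outer hash (tag): even-index sum = 554 mod 256 = 42; odd-index sum = 745 mod 256 = 233 → 2a e9.

2ae9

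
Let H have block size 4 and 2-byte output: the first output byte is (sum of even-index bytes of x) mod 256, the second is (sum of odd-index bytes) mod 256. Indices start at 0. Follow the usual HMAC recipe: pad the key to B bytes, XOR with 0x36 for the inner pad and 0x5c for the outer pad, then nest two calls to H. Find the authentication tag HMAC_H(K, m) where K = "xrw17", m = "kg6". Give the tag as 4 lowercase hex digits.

Key "xrw17" = 78 72 77 31 37 is 5 bytes > B = 4, so hash it first: H(key) = 26 a3, then zero-pad to 4 bytes: K' = 26 a3 00 00.
K' ⊕ ipad = 10 95 36 36.  K' ⊕ opad = 7a ff 5c 5c.
Inner input = (K'⊕ipad) ∥ m = 10 95 36 36 ∥ 6b 67 36.
Inner hash: even-index sum = 231 mod 256 = 231; odd-index sum = 306 mod 256 = 50 → e7 32.
Outer input = (K'⊕opad) ∥ inner = 7a ff 5c 5c ∥ e7 32.
Outer hash (tag): even-index sum = 445 mod 256 = 189; odd-index sum = 397 mod 256 = 141 → bd 8d.

bd8d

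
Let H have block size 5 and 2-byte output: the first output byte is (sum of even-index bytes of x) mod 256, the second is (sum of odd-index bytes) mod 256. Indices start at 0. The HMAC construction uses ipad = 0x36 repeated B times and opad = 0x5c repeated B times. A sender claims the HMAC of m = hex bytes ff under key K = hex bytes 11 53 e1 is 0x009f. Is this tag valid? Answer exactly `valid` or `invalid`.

valid

Key hex bytes 11 53 e1 is 3 bytes ≤ B = 5; zero-pad to 5 bytes: K' = 11 53 e1 00 00.
K' ⊕ ipad = 27 65 d7 36 36; K' ⊕ opad = 4d 0f bd 5c 5c.
Inner hash: even-index sum = 308 mod 256 = 52; odd-index sum = 410 mod 256 = 154 → 34 9a.
Outer hash (recomputed tag): even-index sum = 512 mod 256 = 0; odd-index sum = 159 mod 256 = 159 → 00 9f.
Recomputed tag = 009f; claimed = 009f → match.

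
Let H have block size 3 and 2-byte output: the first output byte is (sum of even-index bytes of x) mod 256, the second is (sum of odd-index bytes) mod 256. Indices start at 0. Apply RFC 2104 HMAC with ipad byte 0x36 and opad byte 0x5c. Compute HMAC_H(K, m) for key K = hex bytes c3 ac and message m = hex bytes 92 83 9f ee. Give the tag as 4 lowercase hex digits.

c68c

Key hex bytes c3 ac is 2 bytes ≤ B = 3; zero-pad to 3 bytes: K' = c3 ac 00.
K' ⊕ ipad = f5 9a 36.  K' ⊕ opad = 9f f0 5c.
Inner input = (K'⊕ipad) ∥ m = f5 9a 36 ∥ 92 83 9f ee.
Inner hash: even-index sum = 668 mod 256 = 156; odd-index sum = 459 mod 256 = 203 → 9c cb.
Outer input = (K'⊕opad) ∥ inner = 9f f0 5c ∥ 9c cb.
Outer hash (tag): even-index sum = 454 mod 256 = 198; odd-index sum = 396 mod 256 = 140 → c6 8c.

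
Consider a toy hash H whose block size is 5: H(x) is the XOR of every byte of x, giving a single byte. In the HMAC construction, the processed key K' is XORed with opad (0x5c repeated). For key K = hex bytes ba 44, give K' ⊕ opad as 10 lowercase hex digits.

Key hex bytes ba 44 is 2 bytes ≤ B = 5; zero-pad to 5 bytes: K' = ba 44 00 00 00.
XOR each byte with 0x5c: ba⊕5c=e6, 44⊕5c=18, 00⊕5c=5c, 00⊕5c=5c, 00⊕5c=5c.

e6185c5c5c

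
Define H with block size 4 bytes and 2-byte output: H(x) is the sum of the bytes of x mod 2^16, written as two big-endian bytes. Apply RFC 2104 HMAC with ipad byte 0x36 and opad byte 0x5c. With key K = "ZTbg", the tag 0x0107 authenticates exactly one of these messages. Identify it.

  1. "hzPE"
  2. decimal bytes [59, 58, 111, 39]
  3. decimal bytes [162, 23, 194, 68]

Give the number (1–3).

Key "ZTbg" = 5a 54 62 67 is exactly B = 4 bytes: K' = 5a 54 62 67.
K' ⊕ ipad = 6c 62 54 51; K' ⊕ opad = 06 08 3e 3b.
m1: inner = H(6c 62 54 51 68 7a 50 45) = 02 ea; tag = H(06 08 3e 3b 02 ea) = 0173
m2: inner = H(6c 62 54 51 3b 3a 6f 27) = 02 7e; tag = H(06 08 3e 3b 02 7e) = 0107 ← matches
m3: inner = H(6c 62 54 51 a2 17 c2 44) = 03 32; tag = H(06 08 3e 3b 03 32) = 00bc

2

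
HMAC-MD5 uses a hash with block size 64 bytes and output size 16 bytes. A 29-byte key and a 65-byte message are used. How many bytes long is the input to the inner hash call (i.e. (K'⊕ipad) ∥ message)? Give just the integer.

Key is 29 ≤ 64 bytes, zero-padded: |K'| = 64.
Inner input = (K'⊕ipad) ∥ m → 64 + 65 = 129 bytes.

129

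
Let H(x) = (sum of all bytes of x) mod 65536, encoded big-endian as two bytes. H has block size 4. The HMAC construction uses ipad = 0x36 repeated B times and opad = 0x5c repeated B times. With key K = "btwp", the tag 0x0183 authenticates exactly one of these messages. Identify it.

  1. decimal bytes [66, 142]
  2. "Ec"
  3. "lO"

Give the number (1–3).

Key "btwp" = 62 74 77 70 is exactly B = 4 bytes: K' = 62 74 77 70.
K' ⊕ ipad = 54 42 41 46; K' ⊕ opad = 3e 28 2b 2c.
m1: inner = H(54 42 41 46 42 8e) = 01 ed; tag = H(3e 28 2b 2c 01 ed) = 01ab
m2: inner = H(54 42 41 46 45 63) = 01 c5; tag = H(3e 28 2b 2c 01 c5) = 0183 ← matches
m3: inner = H(54 42 41 46 6c 4f) = 01 d8; tag = H(3e 28 2b 2c 01 d8) = 0196

2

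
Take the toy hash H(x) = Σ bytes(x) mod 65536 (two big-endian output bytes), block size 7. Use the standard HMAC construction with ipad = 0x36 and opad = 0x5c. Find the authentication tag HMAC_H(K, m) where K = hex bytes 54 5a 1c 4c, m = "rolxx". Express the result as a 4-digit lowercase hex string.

Key hex bytes 54 5a 1c 4c is 4 bytes ≤ B = 7; zero-pad to 7 bytes: K' = 54 5a 1c 4c 00 00 00.
K' ⊕ ipad = 62 6c 2a 7a 36 36 36.  K' ⊕ opad = 08 06 40 10 5c 5c 5c.
Inner input = (K'⊕ipad) ∥ m = 62 6c 2a 7a 36 36 36 ∥ 72 6f 6c 78 78.
Inner hash: sum = 98+108+42+122+54+54+54+114+111+108+120+120 = 1105 → 04 51.
Outer input = (K'⊕opad) ∥ inner = 08 06 40 10 5c 5c 5c ∥ 04 51.
Outer hash (tag): sum = 8+6+64+16+92+92+92+4+81 = 455 → 01 c7.

01c7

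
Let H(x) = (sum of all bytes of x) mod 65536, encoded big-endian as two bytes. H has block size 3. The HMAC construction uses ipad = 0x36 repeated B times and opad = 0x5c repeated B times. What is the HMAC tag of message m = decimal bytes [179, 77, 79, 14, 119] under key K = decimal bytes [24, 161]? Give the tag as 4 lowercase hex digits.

026e

Key decimal bytes [24, 161] = 18 a1 is 2 bytes ≤ B = 3; zero-pad to 3 bytes: K' = 18 a1 00.
K' ⊕ ipad = 2e 97 36.  K' ⊕ opad = 44 fd 5c.
Inner input = (K'⊕ipad) ∥ m = 2e 97 36 ∥ b3 4d 4f 0e 77.
Inner hash: sum = 46+151+54+179+77+79+14+119 = 719 → 02 cf.
Outer input = (K'⊕opad) ∥ inner = 44 fd 5c ∥ 02 cf.
Outer hash (tag): sum = 68+253+92+2+207 = 622 → 02 6e.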